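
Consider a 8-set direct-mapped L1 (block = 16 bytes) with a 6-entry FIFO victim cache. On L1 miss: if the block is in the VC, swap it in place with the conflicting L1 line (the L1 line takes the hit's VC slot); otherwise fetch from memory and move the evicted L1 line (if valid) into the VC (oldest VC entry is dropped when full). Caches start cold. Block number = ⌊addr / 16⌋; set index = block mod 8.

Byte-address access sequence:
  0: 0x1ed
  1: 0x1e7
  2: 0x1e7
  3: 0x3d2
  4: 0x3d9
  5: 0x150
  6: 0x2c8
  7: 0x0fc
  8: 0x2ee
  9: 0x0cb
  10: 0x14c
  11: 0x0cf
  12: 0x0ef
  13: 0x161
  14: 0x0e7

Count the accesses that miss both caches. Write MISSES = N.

MISSES = 10

0: 0x1ed (blk 30, set 6) → MISS  vc=[]
1: 0x1e7 (blk 30, set 6) → L1-HIT  vc=[]
2: 0x1e7 (blk 30, set 6) → L1-HIT  vc=[]
3: 0x3d2 (blk 61, set 5) → MISS  vc=[]
4: 0x3d9 (blk 61, set 5) → L1-HIT  vc=[]
5: 0x150 (blk 21, set 5) → MISS  vc=[61]
6: 0x2c8 (blk 44, set 4) → MISS  vc=[61]
7: 0xfc (blk 15, set 7) → MISS  vc=[61]
8: 0x2ee (blk 46, set 6) → MISS  vc=[61, 30]
9: 0xcb (blk 12, set 4) → MISS  vc=[61, 30, 44]
10: 0x14c (blk 20, set 4) → MISS  vc=[61, 30, 44, 12]
11: 0xcf (blk 12, set 4) → VC-HIT  vc=[61, 30, 44, 20]
12: 0xef (blk 14, set 6) → MISS  vc=[61, 30, 44, 20, 46]
13: 0x161 (blk 22, set 6) → MISS  vc=[61, 30, 44, 20, 46, 14]
14: 0xe7 (blk 14, set 6) → VC-HIT  vc=[61, 30, 44, 20, 46, 22]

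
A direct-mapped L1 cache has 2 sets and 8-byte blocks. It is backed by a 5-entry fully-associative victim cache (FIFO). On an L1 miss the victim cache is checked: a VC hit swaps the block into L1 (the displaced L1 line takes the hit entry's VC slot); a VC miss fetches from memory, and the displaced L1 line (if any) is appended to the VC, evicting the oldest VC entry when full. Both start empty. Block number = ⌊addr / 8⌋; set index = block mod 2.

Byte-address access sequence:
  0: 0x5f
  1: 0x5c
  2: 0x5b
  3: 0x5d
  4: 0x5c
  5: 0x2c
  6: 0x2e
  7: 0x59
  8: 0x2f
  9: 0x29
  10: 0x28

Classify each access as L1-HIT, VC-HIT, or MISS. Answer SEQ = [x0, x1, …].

  [0] addr=0x5f blk=11 s=1: MISS | VC []
  [1] addr=0x5c blk=11 s=1: L1-HIT | VC []
  [2] addr=0x5b blk=11 s=1: L1-HIT | VC []
  [3] addr=0x5d blk=11 s=1: L1-HIT | VC []
  [4] addr=0x5c blk=11 s=1: L1-HIT | VC []
  [5] addr=0x2c blk=5 s=1: MISS | VC [11]
  [6] addr=0x2e blk=5 s=1: L1-HIT | VC [11]
  [7] addr=0x59 blk=11 s=1: VC-HIT | VC [5]
  [8] addr=0x2f blk=5 s=1: VC-HIT | VC [11]
  [9] addr=0x29 blk=5 s=1: L1-HIT | VC [11]
  [10] addr=0x28 blk=5 s=1: L1-HIT | VC [11]

SEQ = [MISS, L1-HIT, L1-HIT, L1-HIT, L1-HIT, MISS, L1-HIT, VC-HIT, VC-HIT, L1-HIT, L1-HIT]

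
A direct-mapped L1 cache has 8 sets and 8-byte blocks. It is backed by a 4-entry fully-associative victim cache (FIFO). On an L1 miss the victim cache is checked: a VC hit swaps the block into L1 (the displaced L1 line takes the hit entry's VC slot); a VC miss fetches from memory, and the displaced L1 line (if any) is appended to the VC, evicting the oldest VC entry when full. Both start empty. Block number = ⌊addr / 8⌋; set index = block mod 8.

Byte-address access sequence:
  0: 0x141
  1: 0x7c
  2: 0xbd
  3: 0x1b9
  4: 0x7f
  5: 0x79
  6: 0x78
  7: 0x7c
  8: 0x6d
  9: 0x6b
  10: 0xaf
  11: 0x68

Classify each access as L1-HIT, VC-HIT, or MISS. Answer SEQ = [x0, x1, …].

  [0] addr=0x141 blk=40 s=0: MISS | VC []
  [1] addr=0x7c blk=15 s=7: MISS | VC []
  [2] addr=0xbd blk=23 s=7: MISS | VC [15]
  [3] addr=0x1b9 blk=55 s=7: MISS | VC [15, 23]
  [4] addr=0x7f blk=15 s=7: VC-HIT | VC [55, 23]
  [5] addr=0x79 blk=15 s=7: L1-HIT | VC [55, 23]
  [6] addr=0x78 blk=15 s=7: L1-HIT | VC [55, 23]
  [7] addr=0x7c blk=15 s=7: L1-HIT | VC [55, 23]
  [8] addr=0x6d blk=13 s=5: MISS | VC [55, 23]
  [9] addr=0x6b blk=13 s=5: L1-HIT | VC [55, 23]
  [10] addr=0xaf blk=21 s=5: MISS | VC [55, 23, 13]
  [11] addr=0x68 blk=13 s=5: VC-HIT | VC [55, 23, 21]

SEQ = [MISS, MISS, MISS, MISS, VC-HIT, L1-HIT, L1-HIT, L1-HIT, MISS, L1-HIT, MISS, VC-HIT]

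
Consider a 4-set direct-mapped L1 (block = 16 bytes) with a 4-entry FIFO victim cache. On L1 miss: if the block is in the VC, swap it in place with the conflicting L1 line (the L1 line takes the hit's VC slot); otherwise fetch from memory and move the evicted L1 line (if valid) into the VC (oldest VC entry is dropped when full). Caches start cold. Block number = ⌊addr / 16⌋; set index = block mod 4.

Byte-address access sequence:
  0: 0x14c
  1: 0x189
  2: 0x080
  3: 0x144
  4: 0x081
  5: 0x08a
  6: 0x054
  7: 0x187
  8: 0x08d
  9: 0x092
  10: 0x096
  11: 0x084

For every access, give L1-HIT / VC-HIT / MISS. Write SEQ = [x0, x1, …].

0: 0x14c (blk 20, set 0) → MISS  vc=[]
1: 0x189 (blk 24, set 0) → MISS  vc=[20]
2: 0x80 (blk 8, set 0) → MISS  vc=[20, 24]
3: 0x144 (blk 20, set 0) → VC-HIT  vc=[8, 24]
4: 0x81 (blk 8, set 0) → VC-HIT  vc=[20, 24]
5: 0x8a (blk 8, set 0) → L1-HIT  vc=[20, 24]
6: 0x54 (blk 5, set 1) → MISS  vc=[20, 24]
7: 0x187 (blk 24, set 0) → VC-HIT  vc=[20, 8]
8: 0x8d (blk 8, set 0) → VC-HIT  vc=[20, 24]
9: 0x92 (blk 9, set 1) → MISS  vc=[20, 24, 5]
10: 0x96 (blk 9, set 1) → L1-HIT  vc=[20, 24, 5]
11: 0x84 (blk 8, set 0) → L1-HIT  vc=[20, 24, 5]

SEQ = [MISS, MISS, MISS, VC-HIT, VC-HIT, L1-HIT, MISS, VC-HIT, VC-HIT, MISS, L1-HIT, L1-HIT]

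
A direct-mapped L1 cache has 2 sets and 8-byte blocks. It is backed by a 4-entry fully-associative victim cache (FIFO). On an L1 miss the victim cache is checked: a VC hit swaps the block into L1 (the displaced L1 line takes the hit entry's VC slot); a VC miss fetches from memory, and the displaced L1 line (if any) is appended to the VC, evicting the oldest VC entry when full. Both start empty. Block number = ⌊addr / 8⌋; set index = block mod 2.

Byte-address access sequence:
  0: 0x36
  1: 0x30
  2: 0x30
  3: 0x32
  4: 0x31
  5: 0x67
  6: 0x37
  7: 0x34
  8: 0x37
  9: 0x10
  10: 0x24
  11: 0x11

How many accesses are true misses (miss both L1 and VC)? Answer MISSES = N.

MISSES = 4

  [0] addr=0x36 blk=6 s=0: MISS | VC []
  [1] addr=0x30 blk=6 s=0: L1-HIT | VC []
  [2] addr=0x30 blk=6 s=0: L1-HIT | VC []
  [3] addr=0x32 blk=6 s=0: L1-HIT | VC []
  [4] addr=0x31 blk=6 s=0: L1-HIT | VC []
  [5] addr=0x67 blk=12 s=0: MISS | VC [6]
  [6] addr=0x37 blk=6 s=0: VC-HIT | VC [12]
  [7] addr=0x34 blk=6 s=0: L1-HIT | VC [12]
  [8] addr=0x37 blk=6 s=0: L1-HIT | VC [12]
  [9] addr=0x10 blk=2 s=0: MISS | VC [12, 6]
  [10] addr=0x24 blk=4 s=0: MISS | VC [12, 6, 2]
  [11] addr=0x11 blk=2 s=0: VC-HIT | VC [12, 6, 4]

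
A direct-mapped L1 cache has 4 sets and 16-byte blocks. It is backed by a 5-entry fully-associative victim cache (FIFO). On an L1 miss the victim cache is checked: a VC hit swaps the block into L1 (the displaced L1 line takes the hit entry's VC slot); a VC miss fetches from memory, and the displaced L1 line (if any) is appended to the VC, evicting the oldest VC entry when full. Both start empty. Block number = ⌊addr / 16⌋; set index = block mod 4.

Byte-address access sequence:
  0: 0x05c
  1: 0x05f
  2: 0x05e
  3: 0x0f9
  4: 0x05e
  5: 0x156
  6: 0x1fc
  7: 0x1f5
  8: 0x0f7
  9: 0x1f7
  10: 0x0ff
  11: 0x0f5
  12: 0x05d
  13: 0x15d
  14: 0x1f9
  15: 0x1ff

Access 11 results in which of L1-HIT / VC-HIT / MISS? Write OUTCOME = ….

OUTCOME = L1-HIT

#0 0x5c→b5/s1 MISS; vc=[]
#1 0x5f→b5/s1 L1-HIT; vc=[]
#2 0x5e→b5/s1 L1-HIT; vc=[]
#3 0xf9→b15/s3 MISS; vc=[]
#4 0x5e→b5/s1 L1-HIT; vc=[]
#5 0x156→b21/s1 MISS; vc=[5]
#6 0x1fc→b31/s3 MISS; vc=[5,15]
#7 0x1f5→b31/s3 L1-HIT; vc=[5,15]
#8 0xf7→b15/s3 VC-HIT; vc=[5,31]
#9 0x1f7→b31/s3 VC-HIT; vc=[5,15]
#10 0xff→b15/s3 VC-HIT; vc=[5,31]
#11 0xf5→b15/s3 L1-HIT; vc=[5,31]
#12 0x5d→b5/s1 VC-HIT; vc=[21,31]
#13 0x15d→b21/s1 VC-HIT; vc=[5,31]
#14 0x1f9→b31/s3 VC-HIT; vc=[5,15]
#15 0x1ff→b31/s3 L1-HIT; vc=[5,15]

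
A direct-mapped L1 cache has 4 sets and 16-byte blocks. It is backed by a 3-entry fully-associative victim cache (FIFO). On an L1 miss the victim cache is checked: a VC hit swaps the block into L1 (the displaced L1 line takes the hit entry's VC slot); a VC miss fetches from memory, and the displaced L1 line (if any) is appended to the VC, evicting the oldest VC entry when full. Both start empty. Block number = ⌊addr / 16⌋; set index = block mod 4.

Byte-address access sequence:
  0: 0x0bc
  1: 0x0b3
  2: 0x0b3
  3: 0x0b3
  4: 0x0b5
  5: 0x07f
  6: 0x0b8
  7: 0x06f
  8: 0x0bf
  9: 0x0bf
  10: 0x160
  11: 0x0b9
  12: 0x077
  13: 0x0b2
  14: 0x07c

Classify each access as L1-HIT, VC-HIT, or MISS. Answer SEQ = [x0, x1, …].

SEQ = [MISS, L1-HIT, L1-HIT, L1-HIT, L1-HIT, MISS, VC-HIT, MISS, L1-HIT, L1-HIT, MISS, L1-HIT, VC-HIT, VC-HIT, VC-HIT]

#0 0xbc→b11/s3 MISS; vc=[]
#1 0xb3→b11/s3 L1-HIT; vc=[]
#2 0xb3→b11/s3 L1-HIT; vc=[]
#3 0xb3→b11/s3 L1-HIT; vc=[]
#4 0xb5→b11/s3 L1-HIT; vc=[]
#5 0x7f→b7/s3 MISS; vc=[11]
#6 0xb8→b11/s3 VC-HIT; vc=[7]
#7 0x6f→b6/s2 MISS; vc=[7]
#8 0xbf→b11/s3 L1-HIT; vc=[7]
#9 0xbf→b11/s3 L1-HIT; vc=[7]
#10 0x160→b22/s2 MISS; vc=[7,6]
#11 0xb9→b11/s3 L1-HIT; vc=[7,6]
#12 0x77→b7/s3 VC-HIT; vc=[11,6]
#13 0xb2→b11/s3 VC-HIT; vc=[7,6]
#14 0x7c→b7/s3 VC-HIT; vc=[11,6]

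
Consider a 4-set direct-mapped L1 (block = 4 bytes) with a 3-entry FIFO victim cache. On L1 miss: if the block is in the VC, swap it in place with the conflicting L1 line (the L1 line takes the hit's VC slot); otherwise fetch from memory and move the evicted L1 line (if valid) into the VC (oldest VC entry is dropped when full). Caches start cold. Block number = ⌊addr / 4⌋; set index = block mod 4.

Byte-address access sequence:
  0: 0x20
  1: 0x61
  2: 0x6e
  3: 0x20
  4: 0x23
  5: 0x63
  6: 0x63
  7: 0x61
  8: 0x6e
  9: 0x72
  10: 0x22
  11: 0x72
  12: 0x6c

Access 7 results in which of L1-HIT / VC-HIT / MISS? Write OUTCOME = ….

OUTCOME = L1-HIT

#0 0x20→b8/s0 MISS; vc=[]
#1 0x61→b24/s0 MISS; vc=[8]
#2 0x6e→b27/s3 MISS; vc=[8]
#3 0x20→b8/s0 VC-HIT; vc=[24]
#4 0x23→b8/s0 L1-HIT; vc=[24]
#5 0x63→b24/s0 VC-HIT; vc=[8]
#6 0x63→b24/s0 L1-HIT; vc=[8]
#7 0x61→b24/s0 L1-HIT; vc=[8]
#8 0x6e→b27/s3 L1-HIT; vc=[8]
#9 0x72→b28/s0 MISS; vc=[8,24]
#10 0x22→b8/s0 VC-HIT; vc=[28,24]
#11 0x72→b28/s0 VC-HIT; vc=[8,24]
#12 0x6c→b27/s3 L1-HIT; vc=[8,24]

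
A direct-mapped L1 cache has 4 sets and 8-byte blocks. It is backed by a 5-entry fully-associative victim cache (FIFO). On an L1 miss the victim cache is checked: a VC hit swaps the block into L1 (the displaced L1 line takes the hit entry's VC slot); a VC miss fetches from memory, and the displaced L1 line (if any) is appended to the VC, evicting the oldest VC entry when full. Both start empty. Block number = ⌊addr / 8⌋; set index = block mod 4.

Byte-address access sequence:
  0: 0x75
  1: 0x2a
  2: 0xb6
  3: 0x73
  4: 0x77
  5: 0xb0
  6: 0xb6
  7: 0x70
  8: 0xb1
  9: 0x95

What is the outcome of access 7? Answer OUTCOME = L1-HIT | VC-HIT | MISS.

0: 0x75 (blk 14, set 2) → MISS  vc=[]
1: 0x2a (blk 5, set 1) → MISS  vc=[]
2: 0xb6 (blk 22, set 2) → MISS  vc=[14]
3: 0x73 (blk 14, set 2) → VC-HIT  vc=[22]
4: 0x77 (blk 14, set 2) → L1-HIT  vc=[22]
5: 0xb0 (blk 22, set 2) → VC-HIT  vc=[14]
6: 0xb6 (blk 22, set 2) → L1-HIT  vc=[14]
7: 0x70 (blk 14, set 2) → VC-HIT  vc=[22]
8: 0xb1 (blk 22, set 2) → VC-HIT  vc=[14]
9: 0x95 (blk 18, set 2) → MISS  vc=[14, 22]

OUTCOME = VC-HIT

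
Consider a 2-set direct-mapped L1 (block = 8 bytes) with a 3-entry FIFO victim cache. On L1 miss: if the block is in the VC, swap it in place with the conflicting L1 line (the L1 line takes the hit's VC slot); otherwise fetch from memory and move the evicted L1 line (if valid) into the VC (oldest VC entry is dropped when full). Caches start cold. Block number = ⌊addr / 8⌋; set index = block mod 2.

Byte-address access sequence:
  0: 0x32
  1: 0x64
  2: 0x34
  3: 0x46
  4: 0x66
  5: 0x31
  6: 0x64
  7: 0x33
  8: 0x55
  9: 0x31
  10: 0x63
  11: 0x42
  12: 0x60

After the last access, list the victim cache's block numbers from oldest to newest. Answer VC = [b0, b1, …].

#0 0x32→b6/s0 MISS; vc=[]
#1 0x64→b12/s0 MISS; vc=[6]
#2 0x34→b6/s0 VC-HIT; vc=[12]
#3 0x46→b8/s0 MISS; vc=[12,6]
#4 0x66→b12/s0 VC-HIT; vc=[8,6]
#5 0x31→b6/s0 VC-HIT; vc=[8,12]
#6 0x64→b12/s0 VC-HIT; vc=[8,6]
#7 0x33→b6/s0 VC-HIT; vc=[8,12]
#8 0x55→b10/s0 MISS; vc=[8,12,6]
#9 0x31→b6/s0 VC-HIT; vc=[8,12,10]
#10 0x63→b12/s0 VC-HIT; vc=[8,6,10]
#11 0x42→b8/s0 VC-HIT; vc=[12,6,10]
#12 0x60→b12/s0 VC-HIT; vc=[8,6,10]

VC = [8, 6, 10]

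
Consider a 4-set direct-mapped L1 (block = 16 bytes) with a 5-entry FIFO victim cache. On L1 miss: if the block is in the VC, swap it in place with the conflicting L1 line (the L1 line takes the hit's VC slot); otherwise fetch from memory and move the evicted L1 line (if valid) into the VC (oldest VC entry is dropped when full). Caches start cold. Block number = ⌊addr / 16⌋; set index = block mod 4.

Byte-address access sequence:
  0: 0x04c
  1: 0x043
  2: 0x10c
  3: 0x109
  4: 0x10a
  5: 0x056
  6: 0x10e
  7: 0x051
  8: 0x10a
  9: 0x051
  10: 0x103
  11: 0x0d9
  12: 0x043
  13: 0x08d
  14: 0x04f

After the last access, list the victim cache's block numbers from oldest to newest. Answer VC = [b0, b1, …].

  [0] addr=0x4c blk=4 s=0: MISS | VC []
  [1] addr=0x43 blk=4 s=0: L1-HIT | VC []
  [2] addr=0x10c blk=16 s=0: MISS | VC [4]
  [3] addr=0x109 blk=16 s=0: L1-HIT | VC [4]
  [4] addr=0x10a blk=16 s=0: L1-HIT | VC [4]
  [5] addr=0x56 blk=5 s=1: MISS | VC [4]
  [6] addr=0x10e blk=16 s=0: L1-HIT | VC [4]
  [7] addr=0x51 blk=5 s=1: L1-HIT | VC [4]
  [8] addr=0x10a blk=16 s=0: L1-HIT | VC [4]
  [9] addr=0x51 blk=5 s=1: L1-HIT | VC [4]
  [10] addr=0x103 blk=16 s=0: L1-HIT | VC [4]
  [11] addr=0xd9 blk=13 s=1: MISS | VC [4, 5]
  [12] addr=0x43 blk=4 s=0: VC-HIT | VC [16, 5]
  [13] addr=0x8d blk=8 s=0: MISS | VC [16, 5, 4]
  [14] addr=0x4f blk=4 s=0: VC-HIT | VC [16, 5, 8]

VC = [16, 5, 8]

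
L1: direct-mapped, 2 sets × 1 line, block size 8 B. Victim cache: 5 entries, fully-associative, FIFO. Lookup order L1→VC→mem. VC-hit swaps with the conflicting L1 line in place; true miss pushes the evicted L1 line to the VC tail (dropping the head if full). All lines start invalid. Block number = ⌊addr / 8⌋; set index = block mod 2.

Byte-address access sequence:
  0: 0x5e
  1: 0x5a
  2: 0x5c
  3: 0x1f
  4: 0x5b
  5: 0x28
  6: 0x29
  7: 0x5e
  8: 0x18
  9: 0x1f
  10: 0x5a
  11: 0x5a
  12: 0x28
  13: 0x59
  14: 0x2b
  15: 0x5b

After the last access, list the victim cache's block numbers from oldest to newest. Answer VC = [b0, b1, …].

VC = [3, 5]

#0 0x5e→b11/s1 MISS; vc=[]
#1 0x5a→b11/s1 L1-HIT; vc=[]
#2 0x5c→b11/s1 L1-HIT; vc=[]
#3 0x1f→b3/s1 MISS; vc=[11]
#4 0x5b→b11/s1 VC-HIT; vc=[3]
#5 0x28→b5/s1 MISS; vc=[3,11]
#6 0x29→b5/s1 L1-HIT; vc=[3,11]
#7 0x5e→b11/s1 VC-HIT; vc=[3,5]
#8 0x18→b3/s1 VC-HIT; vc=[11,5]
#9 0x1f→b3/s1 L1-HIT; vc=[11,5]
#10 0x5a→b11/s1 VC-HIT; vc=[3,5]
#11 0x5a→b11/s1 L1-HIT; vc=[3,5]
#12 0x28→b5/s1 VC-HIT; vc=[3,11]
#13 0x59→b11/s1 VC-HIT; vc=[3,5]
#14 0x2b→b5/s1 VC-HIT; vc=[3,11]
#15 0x5b→b11/s1 VC-HIT; vc=[3,5]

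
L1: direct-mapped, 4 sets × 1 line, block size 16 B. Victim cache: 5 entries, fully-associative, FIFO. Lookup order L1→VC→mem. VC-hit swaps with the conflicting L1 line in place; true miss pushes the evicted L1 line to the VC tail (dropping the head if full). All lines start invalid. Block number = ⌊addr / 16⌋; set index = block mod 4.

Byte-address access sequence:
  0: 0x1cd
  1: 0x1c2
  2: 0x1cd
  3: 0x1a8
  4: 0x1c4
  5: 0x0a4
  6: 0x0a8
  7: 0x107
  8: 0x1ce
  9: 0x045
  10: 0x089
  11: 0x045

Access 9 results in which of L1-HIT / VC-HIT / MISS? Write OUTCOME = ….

OUTCOME = MISS

  [0] addr=0x1cd blk=28 s=0: MISS | VC []
  [1] addr=0x1c2 blk=28 s=0: L1-HIT | VC []
  [2] addr=0x1cd blk=28 s=0: L1-HIT | VC []
  [3] addr=0x1a8 blk=26 s=2: MISS | VC []
  [4] addr=0x1c4 blk=28 s=0: L1-HIT | VC []
  [5] addr=0xa4 blk=10 s=2: MISS | VC [26]
  [6] addr=0xa8 blk=10 s=2: L1-HIT | VC [26]
  [7] addr=0x107 blk=16 s=0: MISS | VC [26, 28]
  [8] addr=0x1ce blk=28 s=0: VC-HIT | VC [26, 16]
  [9] addr=0x45 blk=4 s=0: MISS | VC [26, 16, 28]
  [10] addr=0x89 blk=8 s=0: MISS | VC [26, 16, 28, 4]
  [11] addr=0x45 blk=4 s=0: VC-HIT | VC [26, 16, 28, 8]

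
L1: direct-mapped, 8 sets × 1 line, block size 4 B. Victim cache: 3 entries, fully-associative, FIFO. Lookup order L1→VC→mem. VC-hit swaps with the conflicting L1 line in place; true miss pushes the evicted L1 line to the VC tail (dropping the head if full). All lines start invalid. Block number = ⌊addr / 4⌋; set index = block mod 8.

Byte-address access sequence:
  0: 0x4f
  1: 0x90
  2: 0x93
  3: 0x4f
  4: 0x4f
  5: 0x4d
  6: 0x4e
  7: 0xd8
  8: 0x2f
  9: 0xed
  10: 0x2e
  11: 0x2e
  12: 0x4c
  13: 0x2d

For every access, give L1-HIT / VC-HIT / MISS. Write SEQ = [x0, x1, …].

SEQ = [MISS, MISS, L1-HIT, L1-HIT, L1-HIT, L1-HIT, L1-HIT, MISS, MISS, MISS, VC-HIT, L1-HIT, VC-HIT, VC-HIT]

0: 0x4f (blk 19, set 3) → MISS  vc=[]
1: 0x90 (blk 36, set 4) → MISS  vc=[]
2: 0x93 (blk 36, set 4) → L1-HIT  vc=[]
3: 0x4f (blk 19, set 3) → L1-HIT  vc=[]
4: 0x4f (blk 19, set 3) → L1-HIT  vc=[]
5: 0x4d (blk 19, set 3) → L1-HIT  vc=[]
6: 0x4e (blk 19, set 3) → L1-HIT  vc=[]
7: 0xd8 (blk 54, set 6) → MISS  vc=[]
8: 0x2f (blk 11, set 3) → MISS  vc=[19]
9: 0xed (blk 59, set 3) → MISS  vc=[19, 11]
10: 0x2e (blk 11, set 3) → VC-HIT  vc=[19, 59]
11: 0x2e (blk 11, set 3) → L1-HIT  vc=[19, 59]
12: 0x4c (blk 19, set 3) → VC-HIT  vc=[11, 59]
13: 0x2d (blk 11, set 3) → VC-HIT  vc=[19, 59]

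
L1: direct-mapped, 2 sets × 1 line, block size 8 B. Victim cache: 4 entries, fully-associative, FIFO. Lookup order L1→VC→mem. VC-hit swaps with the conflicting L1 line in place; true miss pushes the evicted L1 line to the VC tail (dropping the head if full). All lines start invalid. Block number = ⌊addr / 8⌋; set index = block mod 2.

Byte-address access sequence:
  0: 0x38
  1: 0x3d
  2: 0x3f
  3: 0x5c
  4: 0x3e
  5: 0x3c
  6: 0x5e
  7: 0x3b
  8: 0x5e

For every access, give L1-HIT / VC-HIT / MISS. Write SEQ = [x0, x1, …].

  [0] addr=0x38 blk=7 s=1: MISS | VC []
  [1] addr=0x3d blk=7 s=1: L1-HIT | VC []
  [2] addr=0x3f blk=7 s=1: L1-HIT | VC []
  [3] addr=0x5c blk=11 s=1: MISS | VC [7]
  [4] addr=0x3e blk=7 s=1: VC-HIT | VC [11]
  [5] addr=0x3c blk=7 s=1: L1-HIT | VC [11]
  [6] addr=0x5e blk=11 s=1: VC-HIT | VC [7]
  [7] addr=0x3b blk=7 s=1: VC-HIT | VC [11]
  [8] addr=0x5e blk=11 s=1: VC-HIT | VC [7]

SEQ = [MISS, L1-HIT, L1-HIT, MISS, VC-HIT, L1-HIT, VC-HIT, VC-HIT, VC-HIT]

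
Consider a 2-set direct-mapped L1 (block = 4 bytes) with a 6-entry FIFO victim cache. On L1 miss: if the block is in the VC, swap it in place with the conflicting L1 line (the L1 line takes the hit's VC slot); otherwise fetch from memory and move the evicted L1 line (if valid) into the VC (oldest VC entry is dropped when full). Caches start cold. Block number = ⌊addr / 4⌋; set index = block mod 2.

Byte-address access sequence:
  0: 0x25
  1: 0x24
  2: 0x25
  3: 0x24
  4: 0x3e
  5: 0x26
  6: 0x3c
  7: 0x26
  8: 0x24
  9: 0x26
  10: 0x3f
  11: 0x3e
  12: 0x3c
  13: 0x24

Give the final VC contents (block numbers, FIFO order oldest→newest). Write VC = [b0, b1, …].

#0 0x25→b9/s1 MISS; vc=[]
#1 0x24→b9/s1 L1-HIT; vc=[]
#2 0x25→b9/s1 L1-HIT; vc=[]
#3 0x24→b9/s1 L1-HIT; vc=[]
#4 0x3e→b15/s1 MISS; vc=[9]
#5 0x26→b9/s1 VC-HIT; vc=[15]
#6 0x3c→b15/s1 VC-HIT; vc=[9]
#7 0x26→b9/s1 VC-HIT; vc=[15]
#8 0x24→b9/s1 L1-HIT; vc=[15]
#9 0x26→b9/s1 L1-HIT; vc=[15]
#10 0x3f→b15/s1 VC-HIT; vc=[9]
#11 0x3e→b15/s1 L1-HIT; vc=[9]
#12 0x3c→b15/s1 L1-HIT; vc=[9]
#13 0x24→b9/s1 VC-HIT; vc=[15]

VC = [15]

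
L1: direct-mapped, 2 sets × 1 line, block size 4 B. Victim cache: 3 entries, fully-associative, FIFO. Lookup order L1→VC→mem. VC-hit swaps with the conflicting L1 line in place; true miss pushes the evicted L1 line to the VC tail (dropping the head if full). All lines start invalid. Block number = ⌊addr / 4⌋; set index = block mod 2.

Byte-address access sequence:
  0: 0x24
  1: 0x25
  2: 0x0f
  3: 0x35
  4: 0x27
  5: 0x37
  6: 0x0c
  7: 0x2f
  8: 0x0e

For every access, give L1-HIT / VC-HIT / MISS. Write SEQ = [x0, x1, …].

SEQ = [MISS, L1-HIT, MISS, MISS, VC-HIT, VC-HIT, VC-HIT, MISS, VC-HIT]

#0 0x24→b9/s1 MISS; vc=[]
#1 0x25→b9/s1 L1-HIT; vc=[]
#2 0xf→b3/s1 MISS; vc=[9]
#3 0x35→b13/s1 MISS; vc=[9,3]
#4 0x27→b9/s1 VC-HIT; vc=[13,3]
#5 0x37→b13/s1 VC-HIT; vc=[9,3]
#6 0xc→b3/s1 VC-HIT; vc=[9,13]
#7 0x2f→b11/s1 MISS; vc=[9,13,3]
#8 0xe→b3/s1 VC-HIT; vc=[9,13,11]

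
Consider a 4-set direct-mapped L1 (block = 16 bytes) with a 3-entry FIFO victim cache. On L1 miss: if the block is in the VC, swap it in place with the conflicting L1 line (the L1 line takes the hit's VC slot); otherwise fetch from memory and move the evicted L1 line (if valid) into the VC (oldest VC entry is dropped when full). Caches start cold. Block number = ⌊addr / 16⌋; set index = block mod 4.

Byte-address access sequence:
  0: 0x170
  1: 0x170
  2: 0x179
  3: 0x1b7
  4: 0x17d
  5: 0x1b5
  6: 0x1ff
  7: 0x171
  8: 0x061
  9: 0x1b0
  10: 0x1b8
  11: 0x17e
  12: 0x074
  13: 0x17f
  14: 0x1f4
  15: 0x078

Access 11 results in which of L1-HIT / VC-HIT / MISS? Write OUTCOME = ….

OUTCOME = VC-HIT

0: 0x170 (blk 23, set 3) → MISS  vc=[]
1: 0x170 (blk 23, set 3) → L1-HIT  vc=[]
2: 0x179 (blk 23, set 3) → L1-HIT  vc=[]
3: 0x1b7 (blk 27, set 3) → MISS  vc=[23]
4: 0x17d (blk 23, set 3) → VC-HIT  vc=[27]
5: 0x1b5 (blk 27, set 3) → VC-HIT  vc=[23]
6: 0x1ff (blk 31, set 3) → MISS  vc=[23, 27]
7: 0x171 (blk 23, set 3) → VC-HIT  vc=[31, 27]
8: 0x61 (blk 6, set 2) → MISS  vc=[31, 27]
9: 0x1b0 (blk 27, set 3) → VC-HIT  vc=[31, 23]
10: 0x1b8 (blk 27, set 3) → L1-HIT  vc=[31, 23]
11: 0x17e (blk 23, set 3) → VC-HIT  vc=[31, 27]
12: 0x74 (blk 7, set 3) → MISS  vc=[31, 27, 23]
13: 0x17f (blk 23, set 3) → VC-HIT  vc=[31, 27, 7]
14: 0x1f4 (blk 31, set 3) → VC-HIT  vc=[23, 27, 7]
15: 0x78 (blk 7, set 3) → VC-HIT  vc=[23, 27, 31]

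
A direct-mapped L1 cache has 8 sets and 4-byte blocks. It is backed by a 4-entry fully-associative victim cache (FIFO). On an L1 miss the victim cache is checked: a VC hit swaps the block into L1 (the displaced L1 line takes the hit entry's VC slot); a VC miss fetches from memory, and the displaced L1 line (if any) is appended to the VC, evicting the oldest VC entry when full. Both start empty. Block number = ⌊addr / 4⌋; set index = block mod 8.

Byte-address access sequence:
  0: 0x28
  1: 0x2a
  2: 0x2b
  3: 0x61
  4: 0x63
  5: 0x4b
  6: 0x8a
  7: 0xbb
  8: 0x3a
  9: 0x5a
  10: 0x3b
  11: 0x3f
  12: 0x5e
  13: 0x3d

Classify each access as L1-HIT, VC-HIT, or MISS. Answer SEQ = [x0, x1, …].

SEQ = [MISS, L1-HIT, L1-HIT, MISS, L1-HIT, MISS, MISS, MISS, MISS, MISS, VC-HIT, MISS, MISS, VC-HIT]

  [0] addr=0x28 blk=10 s=2: MISS | VC []
  [1] addr=0x2a blk=10 s=2: L1-HIT | VC []
  [2] addr=0x2b blk=10 s=2: L1-HIT | VC []
  [3] addr=0x61 blk=24 s=0: MISS | VC []
  [4] addr=0x63 blk=24 s=0: L1-HIT | VC []
  [5] addr=0x4b blk=18 s=2: MISS | VC [10]
  [6] addr=0x8a blk=34 s=2: MISS | VC [10, 18]
  [7] addr=0xbb blk=46 s=6: MISS | VC [10, 18]
  [8] addr=0x3a blk=14 s=6: MISS | VC [10, 18, 46]
  [9] addr=0x5a blk=22 s=6: MISS | VC [10, 18, 46, 14]
  [10] addr=0x3b blk=14 s=6: VC-HIT | VC [10, 18, 46, 22]
  [11] addr=0x3f blk=15 s=7: MISS | VC [10, 18, 46, 22]
  [12] addr=0x5e blk=23 s=7: MISS | VC [18, 46, 22, 15]
  [13] addr=0x3d blk=15 s=7: VC-HIT | VC [18, 46, 22, 23]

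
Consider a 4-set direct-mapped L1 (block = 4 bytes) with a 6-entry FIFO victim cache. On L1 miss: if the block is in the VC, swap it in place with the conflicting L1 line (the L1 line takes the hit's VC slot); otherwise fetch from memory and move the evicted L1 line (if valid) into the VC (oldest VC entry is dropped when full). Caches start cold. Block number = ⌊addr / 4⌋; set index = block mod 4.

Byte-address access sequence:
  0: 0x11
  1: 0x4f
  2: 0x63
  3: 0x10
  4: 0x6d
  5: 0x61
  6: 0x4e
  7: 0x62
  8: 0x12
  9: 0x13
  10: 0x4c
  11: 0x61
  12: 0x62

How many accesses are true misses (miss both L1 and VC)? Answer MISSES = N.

  [0] addr=0x11 blk=4 s=0: MISS | VC []
  [1] addr=0x4f blk=19 s=3: MISS | VC []
  [2] addr=0x63 blk=24 s=0: MISS | VC [4]
  [3] addr=0x10 blk=4 s=0: VC-HIT | VC [24]
  [4] addr=0x6d blk=27 s=3: MISS | VC [24, 19]
  [5] addr=0x61 blk=24 s=0: VC-HIT | VC [4, 19]
  [6] addr=0x4e blk=19 s=3: VC-HIT | VC [4, 27]
  [7] addr=0x62 blk=24 s=0: L1-HIT | VC [4, 27]
  [8] addr=0x12 blk=4 s=0: VC-HIT | VC [24, 27]
  [9] addr=0x13 blk=4 s=0: L1-HIT | VC [24, 27]
  [10] addr=0x4c blk=19 s=3: L1-HIT | VC [24, 27]
  [11] addr=0x61 blk=24 s=0: VC-HIT | VC [4, 27]
  [12] addr=0x62 blk=24 s=0: L1-HIT | VC [4, 27]

MISSES = 4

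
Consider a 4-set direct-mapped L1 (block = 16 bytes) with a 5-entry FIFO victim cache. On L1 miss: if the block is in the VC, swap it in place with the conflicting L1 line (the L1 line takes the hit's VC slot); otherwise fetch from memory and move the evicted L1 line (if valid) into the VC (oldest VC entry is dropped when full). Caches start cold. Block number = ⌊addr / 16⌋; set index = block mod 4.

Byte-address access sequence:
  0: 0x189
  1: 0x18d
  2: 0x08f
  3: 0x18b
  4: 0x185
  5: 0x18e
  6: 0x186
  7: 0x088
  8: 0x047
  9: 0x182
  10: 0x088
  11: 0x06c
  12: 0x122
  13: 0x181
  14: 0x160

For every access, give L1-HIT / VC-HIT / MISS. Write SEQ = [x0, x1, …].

SEQ = [MISS, L1-HIT, MISS, VC-HIT, L1-HIT, L1-HIT, L1-HIT, VC-HIT, MISS, VC-HIT, VC-HIT, MISS, MISS, VC-HIT, MISS]

#0 0x189→b24/s0 MISS; vc=[]
#1 0x18d→b24/s0 L1-HIT; vc=[]
#2 0x8f→b8/s0 MISS; vc=[24]
#3 0x18b→b24/s0 VC-HIT; vc=[8]
#4 0x185→b24/s0 L1-HIT; vc=[8]
#5 0x18e→b24/s0 L1-HIT; vc=[8]
#6 0x186→b24/s0 L1-HIT; vc=[8]
#7 0x88→b8/s0 VC-HIT; vc=[24]
#8 0x47→b4/s0 MISS; vc=[24,8]
#9 0x182→b24/s0 VC-HIT; vc=[4,8]
#10 0x88→b8/s0 VC-HIT; vc=[4,24]
#11 0x6c→b6/s2 MISS; vc=[4,24]
#12 0x122→b18/s2 MISS; vc=[4,24,6]
#13 0x181→b24/s0 VC-HIT; vc=[4,8,6]
#14 0x160→b22/s2 MISS; vc=[4,8,6,18]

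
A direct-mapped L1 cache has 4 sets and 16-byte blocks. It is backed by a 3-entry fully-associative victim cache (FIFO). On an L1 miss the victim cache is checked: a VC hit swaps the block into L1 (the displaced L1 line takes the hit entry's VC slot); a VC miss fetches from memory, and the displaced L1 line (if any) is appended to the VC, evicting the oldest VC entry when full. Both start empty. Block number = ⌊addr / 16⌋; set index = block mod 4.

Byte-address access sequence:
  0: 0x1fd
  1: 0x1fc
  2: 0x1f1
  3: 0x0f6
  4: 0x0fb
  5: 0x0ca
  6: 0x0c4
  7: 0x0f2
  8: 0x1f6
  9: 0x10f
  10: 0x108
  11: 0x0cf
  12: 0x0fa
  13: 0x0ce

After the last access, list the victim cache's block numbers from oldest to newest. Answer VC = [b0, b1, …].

0: 0x1fd (blk 31, set 3) → MISS  vc=[]
1: 0x1fc (blk 31, set 3) → L1-HIT  vc=[]
2: 0x1f1 (blk 31, set 3) → L1-HIT  vc=[]
3: 0xf6 (blk 15, set 3) → MISS  vc=[31]
4: 0xfb (blk 15, set 3) → L1-HIT  vc=[31]
5: 0xca (blk 12, set 0) → MISS  vc=[31]
6: 0xc4 (blk 12, set 0) → L1-HIT  vc=[31]
7: 0xf2 (blk 15, set 3) → L1-HIT  vc=[31]
8: 0x1f6 (blk 31, set 3) → VC-HIT  vc=[15]
9: 0x10f (blk 16, set 0) → MISS  vc=[15, 12]
10: 0x108 (blk 16, set 0) → L1-HIT  vc=[15, 12]
11: 0xcf (blk 12, set 0) → VC-HIT  vc=[15, 16]
12: 0xfa (blk 15, set 3) → VC-HIT  vc=[31, 16]
13: 0xce (blk 12, set 0) → L1-HIT  vc=[31, 16]

VC = [31, 16]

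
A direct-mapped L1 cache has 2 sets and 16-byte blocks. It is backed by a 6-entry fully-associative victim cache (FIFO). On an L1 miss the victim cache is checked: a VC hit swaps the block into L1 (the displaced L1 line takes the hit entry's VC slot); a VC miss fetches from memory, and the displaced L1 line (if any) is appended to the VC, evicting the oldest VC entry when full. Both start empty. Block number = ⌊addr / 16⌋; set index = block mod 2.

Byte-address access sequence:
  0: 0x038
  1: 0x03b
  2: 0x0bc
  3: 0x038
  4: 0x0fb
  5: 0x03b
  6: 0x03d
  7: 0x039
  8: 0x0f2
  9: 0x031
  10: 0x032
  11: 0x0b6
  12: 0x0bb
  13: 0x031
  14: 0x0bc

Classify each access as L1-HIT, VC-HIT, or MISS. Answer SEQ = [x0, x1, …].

0: 0x38 (blk 3, set 1) → MISS  vc=[]
1: 0x3b (blk 3, set 1) → L1-HIT  vc=[]
2: 0xbc (blk 11, set 1) → MISS  vc=[3]
3: 0x38 (blk 3, set 1) → VC-HIT  vc=[11]
4: 0xfb (blk 15, set 1) → MISS  vc=[11, 3]
5: 0x3b (blk 3, set 1) → VC-HIT  vc=[11, 15]
6: 0x3d (blk 3, set 1) → L1-HIT  vc=[11, 15]
7: 0x39 (blk 3, set 1) → L1-HIT  vc=[11, 15]
8: 0xf2 (blk 15, set 1) → VC-HIT  vc=[11, 3]
9: 0x31 (blk 3, set 1) → VC-HIT  vc=[11, 15]
10: 0x32 (blk 3, set 1) → L1-HIT  vc=[11, 15]
11: 0xb6 (blk 11, set 1) → VC-HIT  vc=[3, 15]
12: 0xbb (blk 11, set 1) → L1-HIT  vc=[3, 15]
13: 0x31 (blk 3, set 1) → VC-HIT  vc=[11, 15]
14: 0xbc (blk 11, set 1) → VC-HIT  vc=[3, 15]

SEQ = [MISS, L1-HIT, MISS, VC-HIT, MISS, VC-HIT, L1-HIT, L1-HIT, VC-HIT, VC-HIT, L1-HIT, VC-HIT, L1-HIT, VC-HIT, VC-HIT]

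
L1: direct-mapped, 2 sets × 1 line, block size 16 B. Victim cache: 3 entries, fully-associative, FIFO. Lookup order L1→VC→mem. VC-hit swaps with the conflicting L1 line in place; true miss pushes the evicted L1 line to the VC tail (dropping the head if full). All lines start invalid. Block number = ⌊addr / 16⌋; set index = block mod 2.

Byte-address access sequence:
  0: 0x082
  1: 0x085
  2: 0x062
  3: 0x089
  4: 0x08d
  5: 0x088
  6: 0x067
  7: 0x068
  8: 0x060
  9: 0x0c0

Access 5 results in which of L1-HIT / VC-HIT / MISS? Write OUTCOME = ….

OUTCOME = L1-HIT

0: 0x82 (blk 8, set 0) → MISS  vc=[]
1: 0x85 (blk 8, set 0) → L1-HIT  vc=[]
2: 0x62 (blk 6, set 0) → MISS  vc=[8]
3: 0x89 (blk 8, set 0) → VC-HIT  vc=[6]
4: 0x8d (blk 8, set 0) → L1-HIT  vc=[6]
5: 0x88 (blk 8, set 0) → L1-HIT  vc=[6]
6: 0x67 (blk 6, set 0) → VC-HIT  vc=[8]
7: 0x68 (blk 6, set 0) → L1-HIT  vc=[8]
8: 0x60 (blk 6, set 0) → L1-HIT  vc=[8]
9: 0xc0 (blk 12, set 0) → MISS  vc=[8, 6]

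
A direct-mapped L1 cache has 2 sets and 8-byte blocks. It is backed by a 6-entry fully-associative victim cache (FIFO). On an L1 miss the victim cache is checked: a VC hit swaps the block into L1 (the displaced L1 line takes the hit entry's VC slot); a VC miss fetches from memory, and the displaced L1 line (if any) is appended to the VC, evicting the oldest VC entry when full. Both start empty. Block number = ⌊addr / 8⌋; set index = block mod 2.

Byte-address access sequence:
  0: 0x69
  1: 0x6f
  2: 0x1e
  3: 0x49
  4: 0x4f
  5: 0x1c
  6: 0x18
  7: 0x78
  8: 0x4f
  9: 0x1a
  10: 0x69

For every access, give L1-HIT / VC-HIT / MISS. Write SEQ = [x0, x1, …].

SEQ = [MISS, L1-HIT, MISS, MISS, L1-HIT, VC-HIT, L1-HIT, MISS, VC-HIT, VC-HIT, VC-HIT]

#0 0x69→b13/s1 MISS; vc=[]
#1 0x6f→b13/s1 L1-HIT; vc=[]
#2 0x1e→b3/s1 MISS; vc=[13]
#3 0x49→b9/s1 MISS; vc=[13,3]
#4 0x4f→b9/s1 L1-HIT; vc=[13,3]
#5 0x1c→b3/s1 VC-HIT; vc=[13,9]
#6 0x18→b3/s1 L1-HIT; vc=[13,9]
#7 0x78→b15/s1 MISS; vc=[13,9,3]
#8 0x4f→b9/s1 VC-HIT; vc=[13,15,3]
#9 0x1a→b3/s1 VC-HIT; vc=[13,15,9]
#10 0x69→b13/s1 VC-HIT; vc=[3,15,9]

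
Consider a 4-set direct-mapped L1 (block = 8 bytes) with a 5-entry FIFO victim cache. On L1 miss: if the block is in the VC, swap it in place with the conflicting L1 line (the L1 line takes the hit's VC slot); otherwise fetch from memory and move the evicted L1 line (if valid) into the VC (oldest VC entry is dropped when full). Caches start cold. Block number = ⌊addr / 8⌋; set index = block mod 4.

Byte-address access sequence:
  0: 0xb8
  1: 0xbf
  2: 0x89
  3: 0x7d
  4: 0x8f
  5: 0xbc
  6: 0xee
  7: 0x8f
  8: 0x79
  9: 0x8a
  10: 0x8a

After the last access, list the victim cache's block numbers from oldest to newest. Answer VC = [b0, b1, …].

0: 0xb8 (blk 23, set 3) → MISS  vc=[]
1: 0xbf (blk 23, set 3) → L1-HIT  vc=[]
2: 0x89 (blk 17, set 1) → MISS  vc=[]
3: 0x7d (blk 15, set 3) → MISS  vc=[23]
4: 0x8f (blk 17, set 1) → L1-HIT  vc=[23]
5: 0xbc (blk 23, set 3) → VC-HIT  vc=[15]
6: 0xee (blk 29, set 1) → MISS  vc=[15, 17]
7: 0x8f (blk 17, set 1) → VC-HIT  vc=[15, 29]
8: 0x79 (blk 15, set 3) → VC-HIT  vc=[23, 29]
9: 0x8a (blk 17, set 1) → L1-HIT  vc=[23, 29]
10: 0x8a (blk 17, set 1) → L1-HIT  vc=[23, 29]

VC = [23, 29]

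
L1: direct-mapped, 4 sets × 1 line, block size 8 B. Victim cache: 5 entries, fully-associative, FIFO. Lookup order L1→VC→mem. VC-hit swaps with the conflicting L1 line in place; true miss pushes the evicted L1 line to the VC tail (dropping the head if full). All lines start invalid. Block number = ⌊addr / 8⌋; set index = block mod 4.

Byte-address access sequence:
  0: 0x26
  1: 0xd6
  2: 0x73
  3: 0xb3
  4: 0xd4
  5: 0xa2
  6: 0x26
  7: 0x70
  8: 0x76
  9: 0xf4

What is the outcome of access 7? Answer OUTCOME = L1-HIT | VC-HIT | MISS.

OUTCOME = VC-HIT

  [0] addr=0x26 blk=4 s=0: MISS | VC []
  [1] addr=0xd6 blk=26 s=2: MISS | VC []
  [2] addr=0x73 blk=14 s=2: MISS | VC [26]
  [3] addr=0xb3 blk=22 s=2: MISS | VC [26, 14]
  [4] addr=0xd4 blk=26 s=2: VC-HIT | VC [22, 14]
  [5] addr=0xa2 blk=20 s=0: MISS | VC [22, 14, 4]
  [6] addr=0x26 blk=4 s=0: VC-HIT | VC [22, 14, 20]
  [7] addr=0x70 blk=14 s=2: VC-HIT | VC [22, 26, 20]
  [8] addr=0x76 blk=14 s=2: L1-HIT | VC [22, 26, 20]
  [9] addr=0xf4 blk=30 s=2: MISS | VC [22, 26, 20, 14]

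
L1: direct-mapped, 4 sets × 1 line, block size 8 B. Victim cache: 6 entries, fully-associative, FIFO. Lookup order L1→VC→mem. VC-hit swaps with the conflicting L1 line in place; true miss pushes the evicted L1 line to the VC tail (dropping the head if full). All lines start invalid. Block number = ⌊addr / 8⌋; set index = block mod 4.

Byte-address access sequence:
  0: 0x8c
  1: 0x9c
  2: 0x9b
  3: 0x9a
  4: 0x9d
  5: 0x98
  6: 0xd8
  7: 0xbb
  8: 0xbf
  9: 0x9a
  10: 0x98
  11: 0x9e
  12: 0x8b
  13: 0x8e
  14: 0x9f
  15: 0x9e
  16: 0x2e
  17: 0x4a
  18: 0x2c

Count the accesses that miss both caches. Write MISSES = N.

MISSES = 6

0: 0x8c (blk 17, set 1) → MISS  vc=[]
1: 0x9c (blk 19, set 3) → MISS  vc=[]
2: 0x9b (blk 19, set 3) → L1-HIT  vc=[]
3: 0x9a (blk 19, set 3) → L1-HIT  vc=[]
4: 0x9d (blk 19, set 3) → L1-HIT  vc=[]
5: 0x98 (blk 19, set 3) → L1-HIT  vc=[]
6: 0xd8 (blk 27, set 3) → MISS  vc=[19]
7: 0xbb (blk 23, set 3) → MISS  vc=[19, 27]
8: 0xbf (blk 23, set 3) → L1-HIT  vc=[19, 27]
9: 0x9a (blk 19, set 3) → VC-HIT  vc=[23, 27]
10: 0x98 (blk 19, set 3) → L1-HIT  vc=[23, 27]
11: 0x9e (blk 19, set 3) → L1-HIT  vc=[23, 27]
12: 0x8b (blk 17, set 1) → L1-HIT  vc=[23, 27]
13: 0x8e (blk 17, set 1) → L1-HIT  vc=[23, 27]
14: 0x9f (blk 19, set 3) → L1-HIT  vc=[23, 27]
15: 0x9e (blk 19, set 3) → L1-HIT  vc=[23, 27]
16: 0x2e (blk 5, set 1) → MISS  vc=[23, 27, 17]
17: 0x4a (blk 9, set 1) → MISS  vc=[23, 27, 17, 5]
18: 0x2c (blk 5, set 1) → VC-HIT  vc=[23, 27, 17, 9]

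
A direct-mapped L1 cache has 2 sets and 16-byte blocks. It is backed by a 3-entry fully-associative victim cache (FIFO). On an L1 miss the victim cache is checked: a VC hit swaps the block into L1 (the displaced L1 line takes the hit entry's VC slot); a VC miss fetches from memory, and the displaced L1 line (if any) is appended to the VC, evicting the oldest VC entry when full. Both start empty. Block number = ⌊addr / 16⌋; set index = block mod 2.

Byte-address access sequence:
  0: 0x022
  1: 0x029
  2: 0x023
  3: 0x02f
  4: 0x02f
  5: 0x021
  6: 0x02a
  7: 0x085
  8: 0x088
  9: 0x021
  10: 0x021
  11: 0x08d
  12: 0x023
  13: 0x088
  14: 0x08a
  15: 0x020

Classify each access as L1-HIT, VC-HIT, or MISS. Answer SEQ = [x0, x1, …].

SEQ = [MISS, L1-HIT, L1-HIT, L1-HIT, L1-HIT, L1-HIT, L1-HIT, MISS, L1-HIT, VC-HIT, L1-HIT, VC-HIT, VC-HIT, VC-HIT, L1-HIT, VC-HIT]

#0 0x22→b2/s0 MISS; vc=[]
#1 0x29→b2/s0 L1-HIT; vc=[]
#2 0x23→b2/s0 L1-HIT; vc=[]
#3 0x2f→b2/s0 L1-HIT; vc=[]
#4 0x2f→b2/s0 L1-HIT; vc=[]
#5 0x21→b2/s0 L1-HIT; vc=[]
#6 0x2a→b2/s0 L1-HIT; vc=[]
#7 0x85→b8/s0 MISS; vc=[2]
#8 0x88→b8/s0 L1-HIT; vc=[2]
#9 0x21→b2/s0 VC-HIT; vc=[8]
#10 0x21→b2/s0 L1-HIT; vc=[8]
#11 0x8d→b8/s0 VC-HIT; vc=[2]
#12 0x23→b2/s0 VC-HIT; vc=[8]
#13 0x88→b8/s0 VC-HIT; vc=[2]
#14 0x8a→b8/s0 L1-HIT; vc=[2]
#15 0x20→b2/s0 VC-HIT; vc=[8]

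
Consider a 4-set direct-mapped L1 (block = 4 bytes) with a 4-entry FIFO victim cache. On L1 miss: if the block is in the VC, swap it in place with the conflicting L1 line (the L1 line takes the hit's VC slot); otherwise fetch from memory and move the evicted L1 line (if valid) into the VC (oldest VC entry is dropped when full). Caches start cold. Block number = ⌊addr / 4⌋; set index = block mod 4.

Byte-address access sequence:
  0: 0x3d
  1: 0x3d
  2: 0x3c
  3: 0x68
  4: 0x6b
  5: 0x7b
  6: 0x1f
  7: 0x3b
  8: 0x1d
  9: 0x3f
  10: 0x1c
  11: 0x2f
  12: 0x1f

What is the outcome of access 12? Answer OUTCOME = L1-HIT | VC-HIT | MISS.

OUTCOME = VC-HIT

#0 0x3d→b15/s3 MISS; vc=[]
#1 0x3d→b15/s3 L1-HIT; vc=[]
#2 0x3c→b15/s3 L1-HIT; vc=[]
#3 0x68→b26/s2 MISS; vc=[]
#4 0x6b→b26/s2 L1-HIT; vc=[]
#5 0x7b→b30/s2 MISS; vc=[26]
#6 0x1f→b7/s3 MISS; vc=[26,15]
#7 0x3b→b14/s2 MISS; vc=[26,15,30]
#8 0x1d→b7/s3 L1-HIT; vc=[26,15,30]
#9 0x3f→b15/s3 VC-HIT; vc=[26,7,30]
#10 0x1c→b7/s3 VC-HIT; vc=[26,15,30]
#11 0x2f→b11/s3 MISS; vc=[26,15,30,7]
#12 0x1f→b7/s3 VC-HIT; vc=[26,15,30,11]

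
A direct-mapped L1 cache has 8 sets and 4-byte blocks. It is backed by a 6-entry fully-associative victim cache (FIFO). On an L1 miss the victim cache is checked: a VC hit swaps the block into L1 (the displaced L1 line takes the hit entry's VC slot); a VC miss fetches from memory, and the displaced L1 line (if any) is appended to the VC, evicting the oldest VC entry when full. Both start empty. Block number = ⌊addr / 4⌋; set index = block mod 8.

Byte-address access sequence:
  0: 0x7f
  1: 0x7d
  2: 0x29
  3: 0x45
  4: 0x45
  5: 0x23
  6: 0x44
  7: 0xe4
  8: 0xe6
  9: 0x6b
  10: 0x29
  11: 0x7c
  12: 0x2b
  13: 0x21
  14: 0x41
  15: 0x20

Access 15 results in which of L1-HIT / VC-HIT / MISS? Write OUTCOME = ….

  [0] addr=0x7f blk=31 s=7: MISS | VC []
  [1] addr=0x7d blk=31 s=7: L1-HIT | VC []
  [2] addr=0x29 blk=10 s=2: MISS | VC []
  [3] addr=0x45 blk=17 s=1: MISS | VC []
  [4] addr=0x45 blk=17 s=1: L1-HIT | VC []
  [5] addr=0x23 blk=8 s=0: MISS | VC []
  [6] addr=0x44 blk=17 s=1: L1-HIT | VC []
  [7] addr=0xe4 blk=57 s=1: MISS | VC [17]
  [8] addr=0xe6 blk=57 s=1: L1-HIT | VC [17]
  [9] addr=0x6b blk=26 s=2: MISS | VC [17, 10]
  [10] addr=0x29 blk=10 s=2: VC-HIT | VC [17, 26]
  [11] addr=0x7c blk=31 s=7: L1-HIT | VC [17, 26]
  [12] addr=0x2b blk=10 s=2: L1-HIT | VC [17, 26]
  [13] addr=0x21 blk=8 s=0: L1-HIT | VC [17, 26]
  [14] addr=0x41 blk=16 s=0: MISS | VC [17, 26, 8]
  [15] addr=0x20 blk=8 s=0: VC-HIT | VC [17, 26, 16]

OUTCOME = VC-HIT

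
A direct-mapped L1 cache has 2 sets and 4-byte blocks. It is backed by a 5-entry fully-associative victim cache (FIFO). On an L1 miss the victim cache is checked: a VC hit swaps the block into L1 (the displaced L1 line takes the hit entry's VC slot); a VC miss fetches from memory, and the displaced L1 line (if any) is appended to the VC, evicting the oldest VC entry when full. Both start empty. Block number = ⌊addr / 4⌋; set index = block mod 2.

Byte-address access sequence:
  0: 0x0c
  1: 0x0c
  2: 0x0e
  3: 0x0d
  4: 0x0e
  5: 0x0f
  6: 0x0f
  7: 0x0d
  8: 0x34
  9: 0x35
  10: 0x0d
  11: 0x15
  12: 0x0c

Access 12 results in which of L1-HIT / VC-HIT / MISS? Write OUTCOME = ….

OUTCOME = VC-HIT

  [0] addr=0xc blk=3 s=1: MISS | VC []
  [1] addr=0xc blk=3 s=1: L1-HIT | VC []
  [2] addr=0xe blk=3 s=1: L1-HIT | VC []
  [3] addr=0xd blk=3 s=1: L1-HIT | VC []
  [4] addr=0xe blk=3 s=1: L1-HIT | VC []
  [5] addr=0xf blk=3 s=1: L1-HIT | VC []
  [6] addr=0xf blk=3 s=1: L1-HIT | VC []
  [7] addr=0xd blk=3 s=1: L1-HIT | VC []
  [8] addr=0x34 blk=13 s=1: MISS | VC [3]
  [9] addr=0x35 blk=13 s=1: L1-HIT | VC [3]
  [10] addr=0xd blk=3 s=1: VC-HIT | VC [13]
  [11] addr=0x15 blk=5 s=1: MISS | VC [13, 3]
  [12] addr=0xc blk=3 s=1: VC-HIT | VC [13, 5]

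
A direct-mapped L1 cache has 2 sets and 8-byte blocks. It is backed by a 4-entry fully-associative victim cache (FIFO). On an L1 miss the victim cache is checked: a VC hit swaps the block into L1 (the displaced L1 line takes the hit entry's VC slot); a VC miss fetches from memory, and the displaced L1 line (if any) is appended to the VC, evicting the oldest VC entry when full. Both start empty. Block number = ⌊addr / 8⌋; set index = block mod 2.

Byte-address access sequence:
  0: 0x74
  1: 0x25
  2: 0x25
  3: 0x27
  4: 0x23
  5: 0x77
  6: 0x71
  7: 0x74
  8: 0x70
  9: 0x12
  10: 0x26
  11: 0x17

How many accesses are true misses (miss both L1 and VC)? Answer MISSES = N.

MISSES = 3

  [0] addr=0x74 blk=14 s=0: MISS | VC []
  [1] addr=0x25 blk=4 s=0: MISS | VC [14]
  [2] addr=0x25 blk=4 s=0: L1-HIT | VC [14]
  [3] addr=0x27 blk=4 s=0: L1-HIT | VC [14]
  [4] addr=0x23 blk=4 s=0: L1-HIT | VC [14]
  [5] addr=0x77 blk=14 s=0: VC-HIT | VC [4]
  [6] addr=0x71 blk=14 s=0: L1-HIT | VC [4]
  [7] addr=0x74 blk=14 s=0: L1-HIT | VC [4]
  [8] addr=0x70 blk=14 s=0: L1-HIT | VC [4]
  [9] addr=0x12 blk=2 s=0: MISS | VC [4, 14]
  [10] addr=0x26 blk=4 s=0: VC-HIT | VC [2, 14]
  [11] addr=0x17 blk=2 s=0: VC-HIT | VC [4, 14]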